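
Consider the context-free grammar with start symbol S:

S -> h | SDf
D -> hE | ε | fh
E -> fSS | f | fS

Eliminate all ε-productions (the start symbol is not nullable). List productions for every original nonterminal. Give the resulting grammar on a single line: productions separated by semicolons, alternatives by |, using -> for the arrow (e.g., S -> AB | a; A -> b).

S -> h | Sf | SDf; D -> fh | hE; E -> f | fS | fSS

Nullable set: {D}.
S -> SDf: D nullable, giving SDf | Sf.
Drop D -> ε.
Unchanged (no nullable symbols): S -> h; D -> fh; D -> hE; E -> f; E -> fS; E -> fSS.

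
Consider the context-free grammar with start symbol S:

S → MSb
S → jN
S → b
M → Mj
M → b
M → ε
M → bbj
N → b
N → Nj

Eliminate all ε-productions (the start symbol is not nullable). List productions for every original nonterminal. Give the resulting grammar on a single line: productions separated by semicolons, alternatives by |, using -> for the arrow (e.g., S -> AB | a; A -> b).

Nullable set: {M}.
S -> MSb: M nullable, giving MSb | Sb.
Drop M -> ε.
M -> Mj: M nullable, giving Mj | j.
Unchanged (no nullable symbols): S -> b; S -> jN; M -> b; M -> bbj; N -> Nj; N -> b.

S -> b | Sb | jN | MSb; M -> b | j | Mj | bbj; N -> b | Nj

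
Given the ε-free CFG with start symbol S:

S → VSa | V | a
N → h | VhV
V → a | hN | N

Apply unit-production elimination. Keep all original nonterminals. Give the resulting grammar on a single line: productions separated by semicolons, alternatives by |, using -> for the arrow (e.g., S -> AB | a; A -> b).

S -> a | h | hN | VSa | VhV; N -> h | VhV; V -> a | h | hN | VhV

Unit productions: S->V, V->N.
Unit pairs (A ⇒* B via units): (S,N), (S,V), (V,N).
S: inherits non-unit rules of {N, S, V} → VSa | VhV | a | h | hN.
N: inherits non-unit rules of {N} → VhV | h.
V: inherits non-unit rules of {N, V} → VhV | a | h | hN.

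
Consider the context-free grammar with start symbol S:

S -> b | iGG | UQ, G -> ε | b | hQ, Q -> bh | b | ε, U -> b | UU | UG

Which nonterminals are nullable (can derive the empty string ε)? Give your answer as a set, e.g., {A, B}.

Directly nullable (have an ε-rule): {G, Q}.
Not nullable: S, U — each has a terminal in every rule's right-hand side or depends on a non-nullable symbol.

{G, Q}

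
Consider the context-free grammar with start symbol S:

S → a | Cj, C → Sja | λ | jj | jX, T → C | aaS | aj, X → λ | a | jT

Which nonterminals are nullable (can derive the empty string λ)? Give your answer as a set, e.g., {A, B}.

Directly nullable (have an ε-rule): {C, X}.
T is nullable via T -> C (every symbol on the right is already known nullable).
Not nullable: S — each has a terminal in every rule's right-hand side or depends on a non-nullable symbol.

{C, T, X}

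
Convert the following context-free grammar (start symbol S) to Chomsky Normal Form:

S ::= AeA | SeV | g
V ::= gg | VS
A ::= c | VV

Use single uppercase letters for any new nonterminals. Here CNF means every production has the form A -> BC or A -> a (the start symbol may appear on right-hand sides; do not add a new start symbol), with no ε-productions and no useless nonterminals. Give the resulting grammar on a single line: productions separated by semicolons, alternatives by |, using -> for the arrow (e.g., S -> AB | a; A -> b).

No ε-productions.
No unit productions to eliminate.
TERM: introduce B -> e, C -> g and substitute in every rule of length ≥2.
BIN: S -> ABA becomes S -> AD, D -> BA; S -> SBV becomes S -> SE, E -> BV.

S -> g | AD | SE; A -> c | VV; B -> e; C -> g; D -> BA; E -> BV; V -> CC | VS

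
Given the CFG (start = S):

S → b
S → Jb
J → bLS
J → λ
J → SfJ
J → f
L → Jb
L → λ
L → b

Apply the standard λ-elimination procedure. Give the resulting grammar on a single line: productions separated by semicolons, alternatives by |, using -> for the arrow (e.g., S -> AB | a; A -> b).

S -> b | Jb; J -> f | Sf | bS | SfJ | bLS; L -> b | Jb

Nullable set: {J, L}.
S -> Jb: J nullable, giving Jb | b.
Drop J -> λ.
J -> SfJ: J nullable, giving Sf | SfJ.
J -> bLS: L nullable, giving bLS | bS.
Drop L -> λ.
L -> Jb: J nullable, giving Jb | b.
Unchanged (no nullable symbols): S -> b; J -> f; L -> b.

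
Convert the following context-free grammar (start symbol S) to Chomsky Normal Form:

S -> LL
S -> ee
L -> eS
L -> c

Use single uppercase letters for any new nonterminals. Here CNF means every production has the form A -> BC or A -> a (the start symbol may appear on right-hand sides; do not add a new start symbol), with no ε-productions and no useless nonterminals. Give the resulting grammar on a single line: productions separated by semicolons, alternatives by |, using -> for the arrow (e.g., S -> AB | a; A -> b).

S -> AA | LL; A -> e; L -> c | AS

No ε-productions.
No unit productions to eliminate.
TERM: introduce A -> e and substitute in every rule of length ≥2.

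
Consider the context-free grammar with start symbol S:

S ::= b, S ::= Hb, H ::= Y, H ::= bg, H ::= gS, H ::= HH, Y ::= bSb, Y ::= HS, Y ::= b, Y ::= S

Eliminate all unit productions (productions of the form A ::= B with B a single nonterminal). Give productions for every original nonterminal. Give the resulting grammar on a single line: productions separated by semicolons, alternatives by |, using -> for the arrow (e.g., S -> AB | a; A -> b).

S -> b | Hb; H -> b | HH | HS | Hb | bg | gS | bSb; Y -> b | HS | Hb | bSb

Unit productions: H->Y, Y->S.
Unit pairs (A ⇒* B via units): (H,S), (H,Y), (Y,S).
S: inherits non-unit rules of {S} → Hb | b.
H: inherits non-unit rules of {H, S, Y} → HH | HS | Hb | b | bSb | bg | gS.
Y: inherits non-unit rules of {S, Y} → HS | Hb | b | bSb.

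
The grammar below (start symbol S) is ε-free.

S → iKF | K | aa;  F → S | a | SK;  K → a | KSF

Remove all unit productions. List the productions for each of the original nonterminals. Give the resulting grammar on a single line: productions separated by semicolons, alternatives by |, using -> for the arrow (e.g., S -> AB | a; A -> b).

Unit productions: F->S, S->K.
Unit pairs (A ⇒* B via units): (F,K), (F,S), (S,K).
S: inherits non-unit rules of {K, S} → KSF | a | aa | iKF.
F: inherits non-unit rules of {F, K, S} → KSF | SK | a | aa | iKF.
K: inherits non-unit rules of {K} → KSF | a.

S -> a | aa | KSF | iKF; F -> a | SK | aa | KSF | iKF; K -> a | KSF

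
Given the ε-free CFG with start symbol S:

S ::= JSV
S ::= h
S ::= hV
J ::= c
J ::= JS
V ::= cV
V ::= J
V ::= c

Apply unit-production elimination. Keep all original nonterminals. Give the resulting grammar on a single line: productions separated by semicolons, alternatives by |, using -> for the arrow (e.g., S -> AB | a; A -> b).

S -> h | hV | JSV; J -> c | JS; V -> c | JS | cV

Unit productions: V->J.
Unit pairs (A ⇒* B via units): (V,J).
S: inherits non-unit rules of {S} → JSV | h | hV.
J: inherits non-unit rules of {J} → JS | c.
V: inherits non-unit rules of {J, V} → JS | c | cV.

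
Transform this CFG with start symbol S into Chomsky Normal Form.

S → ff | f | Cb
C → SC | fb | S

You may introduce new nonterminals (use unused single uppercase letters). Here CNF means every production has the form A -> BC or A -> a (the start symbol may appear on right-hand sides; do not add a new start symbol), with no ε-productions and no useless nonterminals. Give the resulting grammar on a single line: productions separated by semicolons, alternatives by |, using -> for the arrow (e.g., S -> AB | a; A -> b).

S -> f | BB | CA; A -> b; B -> f; C -> f | BA | BB | CA | SC

No ε-productions.
After unit-elimination: S -> f | Cb | ff; C -> f | Cb | SC | fb | ff.
TERM: introduce A -> b, B -> f and substitute in every rule of length ≥2.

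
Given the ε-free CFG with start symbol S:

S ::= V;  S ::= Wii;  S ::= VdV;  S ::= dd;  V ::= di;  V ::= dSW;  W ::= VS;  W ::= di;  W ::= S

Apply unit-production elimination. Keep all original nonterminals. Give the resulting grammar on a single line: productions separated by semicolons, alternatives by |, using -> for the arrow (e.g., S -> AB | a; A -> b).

Unit productions: S->V, W->S.
Unit pairs (A ⇒* B via units): (S,V), (W,S), (W,V).
S: inherits non-unit rules of {S, V} → VdV | Wii | dSW | dd | di.
V: inherits non-unit rules of {V} → dSW | di.
W: inherits non-unit rules of {S, V, W} → VS | VdV | Wii | dSW | dd | di.

S -> dd | di | VdV | Wii | dSW; V -> di | dSW; W -> VS | dd | di | VdV | Wii | dSW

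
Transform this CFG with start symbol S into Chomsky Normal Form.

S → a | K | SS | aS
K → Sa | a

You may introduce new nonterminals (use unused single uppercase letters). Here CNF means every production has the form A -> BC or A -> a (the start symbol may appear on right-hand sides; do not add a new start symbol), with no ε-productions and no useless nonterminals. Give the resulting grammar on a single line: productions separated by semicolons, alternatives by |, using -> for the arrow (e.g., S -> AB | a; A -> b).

S -> a | AS | SA | SS; A -> a

No ε-productions.
After unit-elimination: S -> a | SS | Sa | aS; K -> a | Sa.
TERM: introduce A -> a and substitute in every rule of length ≥2.
Drop unreachable/unproductive: K.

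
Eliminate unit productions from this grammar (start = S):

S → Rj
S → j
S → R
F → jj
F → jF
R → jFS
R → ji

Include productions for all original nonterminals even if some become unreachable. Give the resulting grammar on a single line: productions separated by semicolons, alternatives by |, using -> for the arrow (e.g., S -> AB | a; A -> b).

S -> j | Rj | ji | jFS; F -> jF | jj; R -> ji | jFS

Unit productions: S->R.
Unit pairs (A ⇒* B via units): (S,R).
S: inherits non-unit rules of {R, S} → Rj | j | jFS | ji.
F: inherits non-unit rules of {F} → jF | jj.
R: inherits non-unit rules of {R} → jFS | ji.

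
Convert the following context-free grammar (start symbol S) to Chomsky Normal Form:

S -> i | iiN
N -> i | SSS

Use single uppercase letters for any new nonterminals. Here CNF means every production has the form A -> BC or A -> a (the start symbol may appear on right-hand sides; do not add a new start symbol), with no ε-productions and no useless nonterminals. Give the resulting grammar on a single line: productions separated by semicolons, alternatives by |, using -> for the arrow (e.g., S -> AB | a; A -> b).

S -> i | AC; A -> i; B -> SS; C -> AN; N -> i | SB

No ε-productions.
No unit productions to eliminate.
TERM: introduce A -> i and substitute in every rule of length ≥2.
BIN: N -> SSS becomes N -> SB, B -> SS; S -> AAN becomes S -> AC, C -> AN.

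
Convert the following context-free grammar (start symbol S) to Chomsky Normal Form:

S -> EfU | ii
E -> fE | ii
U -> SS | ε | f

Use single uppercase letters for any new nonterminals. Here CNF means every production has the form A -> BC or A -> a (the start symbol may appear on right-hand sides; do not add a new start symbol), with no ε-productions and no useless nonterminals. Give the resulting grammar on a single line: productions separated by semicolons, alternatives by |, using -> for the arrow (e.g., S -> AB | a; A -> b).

S -> BB | EA | EC; A -> f; B -> i; C -> AU; E -> AE | BB; U -> f | SS

Nullable: {U}; after ε-elimination: S -> Ef | ii | EfU; E -> fE | ii; U -> f | SS.
No unit productions to eliminate.
TERM: introduce A -> f, B -> i and substitute in every rule of length ≥2.
BIN: S -> EAU becomes S -> EC, C -> AU.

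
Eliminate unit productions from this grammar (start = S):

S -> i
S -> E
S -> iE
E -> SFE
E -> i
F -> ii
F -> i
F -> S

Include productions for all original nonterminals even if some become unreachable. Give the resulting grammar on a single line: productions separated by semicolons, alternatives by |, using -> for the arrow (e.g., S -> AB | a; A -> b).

S -> i | iE | SFE; E -> i | SFE; F -> i | iE | ii | SFE

Unit productions: F->S, S->E.
Unit pairs (A ⇒* B via units): (F,E), (F,S), (S,E).
S: inherits non-unit rules of {E, S} → SFE | i | iE.
E: inherits non-unit rules of {E} → SFE | i.
F: inherits non-unit rules of {E, F, S} → SFE | i | iE | ii.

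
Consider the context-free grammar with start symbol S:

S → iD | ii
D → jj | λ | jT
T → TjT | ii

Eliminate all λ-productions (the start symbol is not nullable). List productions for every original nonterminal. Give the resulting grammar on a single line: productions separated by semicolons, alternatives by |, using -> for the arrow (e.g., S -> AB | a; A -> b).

Nullable set: {D}.
S -> iD: D nullable, giving i | iD.
Drop D -> λ.
Unchanged (no nullable symbols): S -> ii; D -> jT; D -> jj; T -> TjT; T -> ii.

S -> i | iD | ii; D -> jT | jj; T -> ii | TjT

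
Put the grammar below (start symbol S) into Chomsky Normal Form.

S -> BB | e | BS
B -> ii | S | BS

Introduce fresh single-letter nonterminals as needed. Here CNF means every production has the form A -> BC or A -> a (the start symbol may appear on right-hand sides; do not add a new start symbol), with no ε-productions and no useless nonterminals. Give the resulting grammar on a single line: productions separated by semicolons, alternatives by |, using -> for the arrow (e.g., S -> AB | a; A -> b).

S -> e | BB | BS; A -> i; B -> e | AA | BB | BS

No ε-productions.
After unit-elimination: S -> e | BB | BS; B -> e | BB | BS | ii.
TERM: introduce A -> i and substitute in every rule of length ≥2.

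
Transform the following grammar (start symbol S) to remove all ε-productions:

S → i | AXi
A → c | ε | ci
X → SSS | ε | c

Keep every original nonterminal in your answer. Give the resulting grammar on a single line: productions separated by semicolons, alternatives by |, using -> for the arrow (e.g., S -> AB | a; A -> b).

S -> i | Ai | Xi | AXi; A -> c | ci; X -> c | SSS

Nullable set: {A, X}.
S -> AXi: A, X nullable, giving AXi | Ai | Xi | i.
Drop A -> ε.
Drop X -> ε.
Unchanged (no nullable symbols): S -> i; A -> c; A -> ci; X -> SSS; X -> c.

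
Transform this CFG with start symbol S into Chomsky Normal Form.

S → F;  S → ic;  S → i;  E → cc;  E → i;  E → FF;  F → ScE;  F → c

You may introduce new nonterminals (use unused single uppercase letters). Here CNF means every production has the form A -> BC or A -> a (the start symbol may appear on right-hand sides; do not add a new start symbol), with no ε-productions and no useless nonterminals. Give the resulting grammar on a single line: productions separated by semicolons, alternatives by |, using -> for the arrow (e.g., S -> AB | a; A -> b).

No ε-productions.
After unit-elimination: S -> c | i | ic | ScE; E -> i | FF | cc; F -> c | ScE.
TERM: introduce A -> c, B -> i and substitute in every rule of length ≥2.
BIN: F -> SAE becomes F -> SC, C -> AE; S -> SAE becomes S -> SD, D -> AE.

S -> c | i | BA | SD; A -> c; B -> i; C -> AE; D -> AE; E -> i | AA | FF; F -> c | SC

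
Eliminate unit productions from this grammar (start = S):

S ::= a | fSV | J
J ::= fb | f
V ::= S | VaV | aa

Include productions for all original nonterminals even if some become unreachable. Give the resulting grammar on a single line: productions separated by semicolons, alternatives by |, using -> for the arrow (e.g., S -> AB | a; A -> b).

Unit productions: S->J, V->S.
Unit pairs (A ⇒* B via units): (S,J), (V,J), (V,S).
S: inherits non-unit rules of {J, S} → a | f | fSV | fb.
J: inherits non-unit rules of {J} → f | fb.
V: inherits non-unit rules of {J, S, V} → VaV | a | aa | f | fSV | fb.

S -> a | f | fb | fSV; J -> f | fb; V -> a | f | aa | fb | VaV | fSV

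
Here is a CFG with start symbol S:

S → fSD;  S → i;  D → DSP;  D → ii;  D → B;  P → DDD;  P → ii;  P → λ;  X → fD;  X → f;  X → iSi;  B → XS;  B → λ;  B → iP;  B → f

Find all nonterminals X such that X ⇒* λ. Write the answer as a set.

{B, D, P}

Directly nullable (have an ε-rule): {B, P}.
D is nullable via D -> B (every symbol on the right is already known nullable).
Not nullable: S, X — each has a terminal in every rule's right-hand side or depends on a non-nullable symbol.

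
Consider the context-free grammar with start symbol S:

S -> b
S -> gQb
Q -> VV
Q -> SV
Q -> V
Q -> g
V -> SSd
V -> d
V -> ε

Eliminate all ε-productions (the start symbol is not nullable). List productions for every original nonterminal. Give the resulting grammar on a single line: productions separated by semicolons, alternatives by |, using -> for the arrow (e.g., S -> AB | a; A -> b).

Nullable set: {Q, V}.
S -> gQb: Q nullable, giving gQb | gb.
Q -> SV: V nullable, giving S | SV.
Q -> V: V nullable, giving V.
Q -> VV: V, V nullable, giving V | VV.
Drop V -> ε.
Unchanged (no nullable symbols): S -> b; Q -> g; V -> SSd; V -> d.

S -> b | gb | gQb; Q -> S | V | g | SV | VV; V -> d | SSd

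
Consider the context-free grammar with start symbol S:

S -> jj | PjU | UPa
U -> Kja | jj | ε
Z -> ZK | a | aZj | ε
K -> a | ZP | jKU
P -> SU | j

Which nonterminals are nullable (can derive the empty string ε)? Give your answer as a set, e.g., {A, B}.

{U, Z}

Directly nullable (have an ε-rule): {U, Z}.
Not nullable: K, P, S — each has a terminal in every rule's right-hand side or depends on a non-nullable symbol.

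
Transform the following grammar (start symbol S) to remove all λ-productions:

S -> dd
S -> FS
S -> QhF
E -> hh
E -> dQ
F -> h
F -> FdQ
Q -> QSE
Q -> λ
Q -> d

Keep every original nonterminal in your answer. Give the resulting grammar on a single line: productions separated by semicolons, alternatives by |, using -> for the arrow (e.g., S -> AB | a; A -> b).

S -> FS | dd | hF | QhF; E -> d | dQ | hh; F -> h | Fd | FdQ; Q -> d | SE | QSE

Nullable set: {Q}.
S -> QhF: Q nullable, giving QhF | hF.
E -> dQ: Q nullable, giving d | dQ.
F -> FdQ: Q nullable, giving Fd | FdQ.
Drop Q -> λ.
Q -> QSE: Q nullable, giving QSE | SE.
Unchanged (no nullable symbols): S -> FS; S -> dd; E -> hh; F -> h; Q -> d.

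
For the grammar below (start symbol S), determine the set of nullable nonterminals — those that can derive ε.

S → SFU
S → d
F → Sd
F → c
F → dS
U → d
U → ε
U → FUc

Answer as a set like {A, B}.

Directly nullable (have an ε-rule): {U}.
Not nullable: F, S — each has a terminal in every rule's right-hand side or depends on a non-nullable symbol.

{U}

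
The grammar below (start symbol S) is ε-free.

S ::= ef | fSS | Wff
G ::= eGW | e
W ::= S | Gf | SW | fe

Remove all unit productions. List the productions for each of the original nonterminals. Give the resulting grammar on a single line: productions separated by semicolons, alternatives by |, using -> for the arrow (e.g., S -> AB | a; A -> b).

S -> ef | Wff | fSS; G -> e | eGW; W -> Gf | SW | ef | fe | Wff | fSS

Unit productions: W->S.
Unit pairs (A ⇒* B via units): (W,S).
S: inherits non-unit rules of {S} → Wff | ef | fSS.
G: inherits non-unit rules of {G} → e | eGW.
W: inherits non-unit rules of {S, W} → Gf | SW | Wff | ef | fSS | fe.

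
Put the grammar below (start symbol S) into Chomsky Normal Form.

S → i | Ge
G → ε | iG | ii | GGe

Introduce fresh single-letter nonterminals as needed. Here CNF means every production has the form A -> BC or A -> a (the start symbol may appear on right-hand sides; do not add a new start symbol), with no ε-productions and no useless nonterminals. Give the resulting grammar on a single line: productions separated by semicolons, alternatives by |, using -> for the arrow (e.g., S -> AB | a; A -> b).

Nullable: {G}; after ε-elimination: S -> e | i | Ge; G -> e | i | Ge | iG | ii | GGe.
No unit productions to eliminate.
TERM: introduce A -> e, B -> i and substitute in every rule of length ≥2.
BIN: G -> GGA becomes G -> GC, C -> GA.

S -> e | i | GA; A -> e; B -> i; C -> GA; G -> e | i | BB | BG | GA | GC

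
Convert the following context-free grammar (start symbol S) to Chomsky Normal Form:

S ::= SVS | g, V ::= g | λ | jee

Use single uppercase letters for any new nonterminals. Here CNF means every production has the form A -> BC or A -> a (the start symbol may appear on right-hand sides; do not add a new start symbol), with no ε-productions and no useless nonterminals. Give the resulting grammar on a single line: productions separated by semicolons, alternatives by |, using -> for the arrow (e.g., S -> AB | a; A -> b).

Nullable: {V}; after ε-elimination: S -> g | SS | SVS; V -> g | jee.
No unit productions to eliminate.
TERM: introduce B -> e, A -> j and substitute in every rule of length ≥2.
BIN: S -> SVS becomes S -> SC, C -> VS; V -> ABB becomes V -> AD, D -> BB.

S -> g | SC | SS; A -> j; B -> e; C -> VS; D -> BB; V -> g | AD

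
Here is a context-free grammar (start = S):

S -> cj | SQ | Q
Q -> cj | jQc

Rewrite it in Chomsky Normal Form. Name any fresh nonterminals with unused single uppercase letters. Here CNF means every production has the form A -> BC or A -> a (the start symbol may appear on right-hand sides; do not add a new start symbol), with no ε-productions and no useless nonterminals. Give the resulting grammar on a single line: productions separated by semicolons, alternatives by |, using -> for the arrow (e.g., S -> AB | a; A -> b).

No ε-productions.
After unit-elimination: S -> SQ | cj | jQc; Q -> cj | jQc.
TERM: introduce A -> c, B -> j and substitute in every rule of length ≥2.
BIN: Q -> BQA becomes Q -> BC, C -> QA; S -> BQA becomes S -> BD, D -> QA.

S -> AB | BD | SQ; A -> c; B -> j; C -> QA; D -> QA; Q -> AB | BC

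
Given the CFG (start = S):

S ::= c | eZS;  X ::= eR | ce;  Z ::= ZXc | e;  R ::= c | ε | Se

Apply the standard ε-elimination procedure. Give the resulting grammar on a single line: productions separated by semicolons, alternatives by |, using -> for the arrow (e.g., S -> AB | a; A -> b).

Nullable set: {R}.
Drop R -> ε.
X -> eR: R nullable, giving e | eR.
Unchanged (no nullable symbols): S -> c; S -> eZS; R -> Se; R -> c; X -> ce; Z -> ZXc; Z -> e.

S -> c | eZS; R -> c | Se; X -> e | ce | eR; Z -> e | ZXc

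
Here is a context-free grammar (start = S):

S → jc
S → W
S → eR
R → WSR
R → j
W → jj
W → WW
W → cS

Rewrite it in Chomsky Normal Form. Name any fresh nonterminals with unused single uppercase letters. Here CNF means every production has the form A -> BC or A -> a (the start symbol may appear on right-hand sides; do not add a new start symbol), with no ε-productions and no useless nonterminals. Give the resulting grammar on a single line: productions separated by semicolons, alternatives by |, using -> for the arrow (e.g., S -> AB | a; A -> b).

S -> AS | BR | CA | CC | WW; A -> c; B -> e; C -> j; D -> SR; R -> j | WD; W -> AS | CC | WW

No ε-productions.
After unit-elimination: S -> WW | cS | eR | jc | jj; R -> j | WSR; W -> WW | cS | jj.
TERM: introduce A -> c, B -> e, C -> j and substitute in every rule of length ≥2.
BIN: R -> WSR becomes R -> WD, D -> SR.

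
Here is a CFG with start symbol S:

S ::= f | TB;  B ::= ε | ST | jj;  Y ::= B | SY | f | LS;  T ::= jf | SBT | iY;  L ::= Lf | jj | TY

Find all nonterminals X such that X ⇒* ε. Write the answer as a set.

Directly nullable (have an ε-rule): {B}.
Y is nullable via Y -> B (every symbol on the right is already known nullable).
Not nullable: L, S, T — each has a terminal in every rule's right-hand side or depends on a non-nullable symbol.

{B, Y}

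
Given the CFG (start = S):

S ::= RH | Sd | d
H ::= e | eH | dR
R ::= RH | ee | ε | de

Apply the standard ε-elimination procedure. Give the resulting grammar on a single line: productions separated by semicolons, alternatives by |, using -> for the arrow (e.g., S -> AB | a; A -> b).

S -> H | d | RH | Sd; H -> d | e | dR | eH; R -> H | RH | de | ee

Nullable set: {R}.
S -> RH: R nullable, giving H | RH.
H -> dR: R nullable, giving d | dR.
Drop R -> ε.
R -> RH: R nullable, giving H | RH.
Unchanged (no nullable symbols): S -> Sd; S -> d; H -> e; H -> eH; R -> de; R -> ee.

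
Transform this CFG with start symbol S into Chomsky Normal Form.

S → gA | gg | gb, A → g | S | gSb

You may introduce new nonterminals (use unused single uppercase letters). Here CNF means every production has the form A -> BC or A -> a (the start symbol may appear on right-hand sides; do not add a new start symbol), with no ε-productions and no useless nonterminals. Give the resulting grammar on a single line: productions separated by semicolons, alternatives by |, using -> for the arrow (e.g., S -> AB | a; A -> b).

S -> BA | BB | BC; A -> g | BA | BB | BC | BD; B -> g; C -> b; D -> SC

No ε-productions.
After unit-elimination: S -> gA | gb | gg; A -> g | gA | gb | gg | gSb.
TERM: introduce C -> b, B -> g and substitute in every rule of length ≥2.
BIN: A -> BSC becomes A -> BD, D -> SC.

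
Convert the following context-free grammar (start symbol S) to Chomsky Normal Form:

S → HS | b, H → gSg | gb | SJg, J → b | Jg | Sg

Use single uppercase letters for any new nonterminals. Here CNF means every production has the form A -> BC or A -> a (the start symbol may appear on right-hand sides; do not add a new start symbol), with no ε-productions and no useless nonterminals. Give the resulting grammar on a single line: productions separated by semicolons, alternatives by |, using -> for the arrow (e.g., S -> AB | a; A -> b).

S -> b | HS; A -> g; B -> b; C -> SA; D -> JA; H -> AB | AC | SD; J -> b | JA | SA

No ε-productions.
No unit productions to eliminate.
TERM: introduce B -> b, A -> g and substitute in every rule of length ≥2.
BIN: H -> ASA becomes H -> AC, C -> SA; H -> SJA becomes H -> SD, D -> JA.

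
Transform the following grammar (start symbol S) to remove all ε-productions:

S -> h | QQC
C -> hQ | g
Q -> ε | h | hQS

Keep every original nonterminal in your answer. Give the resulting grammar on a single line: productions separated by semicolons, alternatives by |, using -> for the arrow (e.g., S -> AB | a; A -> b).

Nullable set: {Q}.
S -> QQC: Q, Q nullable, giving C | QC | QQC.
C -> hQ: Q nullable, giving h | hQ.
Drop Q -> ε.
Q -> hQS: Q nullable, giving hQS | hS.
Unchanged (no nullable symbols): S -> h; C -> g; Q -> h.

S -> C | h | QC | QQC; C -> g | h | hQ; Q -> h | hS | hQS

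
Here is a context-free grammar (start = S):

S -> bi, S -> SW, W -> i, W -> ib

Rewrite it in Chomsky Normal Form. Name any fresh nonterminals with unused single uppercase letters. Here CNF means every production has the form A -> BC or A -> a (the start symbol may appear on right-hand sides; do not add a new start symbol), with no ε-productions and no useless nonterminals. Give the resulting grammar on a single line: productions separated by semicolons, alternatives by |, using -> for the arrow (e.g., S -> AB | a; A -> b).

No ε-productions.
No unit productions to eliminate.
TERM: introduce A -> b, B -> i and substitute in every rule of length ≥2.

S -> AB | SW; A -> b; B -> i; W -> i | BA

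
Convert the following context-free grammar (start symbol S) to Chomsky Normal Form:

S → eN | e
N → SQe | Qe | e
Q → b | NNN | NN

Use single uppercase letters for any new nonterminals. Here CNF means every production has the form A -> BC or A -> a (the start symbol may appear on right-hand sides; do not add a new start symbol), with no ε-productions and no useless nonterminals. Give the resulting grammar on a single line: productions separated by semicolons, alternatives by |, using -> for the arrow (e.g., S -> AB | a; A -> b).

S -> e | AN; A -> e; B -> QA; C -> NN; N -> e | QA | SB; Q -> b | NC | NN

No ε-productions.
No unit productions to eliminate.
TERM: introduce A -> e and substitute in every rule of length ≥2.
BIN: N -> SQA becomes N -> SB, B -> QA; Q -> NNN becomes Q -> NC, C -> NN.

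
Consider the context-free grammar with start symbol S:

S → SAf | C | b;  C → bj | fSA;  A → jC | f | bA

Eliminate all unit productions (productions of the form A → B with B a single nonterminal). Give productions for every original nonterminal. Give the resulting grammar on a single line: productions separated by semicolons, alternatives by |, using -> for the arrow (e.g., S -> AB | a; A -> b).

S -> b | bj | SAf | fSA; A -> f | bA | jC; C -> bj | fSA

Unit productions: S->C.
Unit pairs (A ⇒* B via units): (S,C).
S: inherits non-unit rules of {C, S} → SAf | b | bj | fSA.
A: inherits non-unit rules of {A} → bA | f | jC.
C: inherits non-unit rules of {C} → bj | fSA.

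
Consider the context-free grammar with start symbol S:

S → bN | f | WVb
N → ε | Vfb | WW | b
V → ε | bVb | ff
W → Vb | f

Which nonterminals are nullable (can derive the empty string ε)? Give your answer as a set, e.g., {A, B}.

Directly nullable (have an ε-rule): {N, V}.
Not nullable: S, W — each has a terminal in every rule's right-hand side or depends on a non-nullable symbol.

{N, V}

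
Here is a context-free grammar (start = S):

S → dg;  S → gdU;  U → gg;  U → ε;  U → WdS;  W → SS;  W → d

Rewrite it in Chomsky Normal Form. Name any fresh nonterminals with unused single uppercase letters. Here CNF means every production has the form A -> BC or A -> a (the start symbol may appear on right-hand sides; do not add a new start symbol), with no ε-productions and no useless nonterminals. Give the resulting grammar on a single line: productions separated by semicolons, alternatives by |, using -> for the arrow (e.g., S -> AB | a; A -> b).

Nullable: {U}; after ε-elimination: S -> dg | gd | gdU; U -> gg | WdS; W -> d | SS.
No unit productions to eliminate.
TERM: introduce A -> d, B -> g and substitute in every rule of length ≥2.
BIN: S -> BAU becomes S -> BC, C -> AU; U -> WAS becomes U -> WD, D -> AS.

S -> AB | BA | BC; A -> d; B -> g; C -> AU; D -> AS; U -> BB | WD; W -> d | SS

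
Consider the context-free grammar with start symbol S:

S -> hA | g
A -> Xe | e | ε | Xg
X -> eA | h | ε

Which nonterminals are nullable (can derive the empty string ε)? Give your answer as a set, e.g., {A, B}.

Directly nullable (have an ε-rule): {A, X}.
Not nullable: S — each has a terminal in every rule's right-hand side or depends on a non-nullable symbol.

{A, X}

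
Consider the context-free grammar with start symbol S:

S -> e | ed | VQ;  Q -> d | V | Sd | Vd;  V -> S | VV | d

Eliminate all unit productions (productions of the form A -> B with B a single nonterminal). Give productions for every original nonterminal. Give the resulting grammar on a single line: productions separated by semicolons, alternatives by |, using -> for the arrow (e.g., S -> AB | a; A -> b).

Unit productions: Q->V, V->S.
Unit pairs (A ⇒* B via units): (Q,S), (Q,V), (V,S).
S: inherits non-unit rules of {S} → VQ | e | ed.
Q: inherits non-unit rules of {Q, S, V} → Sd | VQ | VV | Vd | d | e | ed.
V: inherits non-unit rules of {S, V} → VQ | VV | d | e | ed.

S -> e | VQ | ed; Q -> d | e | Sd | VQ | VV | Vd | ed; V -> d | e | VQ | VV | ed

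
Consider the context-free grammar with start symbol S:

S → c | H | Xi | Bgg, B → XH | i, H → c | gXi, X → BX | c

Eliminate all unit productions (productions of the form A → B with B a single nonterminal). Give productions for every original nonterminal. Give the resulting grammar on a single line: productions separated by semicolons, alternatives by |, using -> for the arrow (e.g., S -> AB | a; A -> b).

Unit productions: S->H.
Unit pairs (A ⇒* B via units): (S,H).
S: inherits non-unit rules of {H, S} → Bgg | Xi | c | gXi.
B: inherits non-unit rules of {B} → XH | i.
H: inherits non-unit rules of {H} → c | gXi.
X: inherits non-unit rules of {X} → BX | c.

S -> c | Xi | Bgg | gXi; B -> i | XH; H -> c | gXi; X -> c | BX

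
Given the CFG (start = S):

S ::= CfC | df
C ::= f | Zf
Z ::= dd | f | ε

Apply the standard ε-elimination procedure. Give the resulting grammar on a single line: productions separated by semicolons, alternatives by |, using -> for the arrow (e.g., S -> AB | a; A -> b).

S -> df | CfC; C -> f | Zf; Z -> f | dd

Nullable set: {Z}.
C -> Zf: Z nullable, giving Zf | f.
Drop Z -> ε.
Unchanged (no nullable symbols): S -> CfC; S -> df; C -> f; Z -> dd; Z -> f.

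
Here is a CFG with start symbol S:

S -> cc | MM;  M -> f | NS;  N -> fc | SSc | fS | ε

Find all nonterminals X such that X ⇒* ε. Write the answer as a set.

Directly nullable (have an ε-rule): {N}.
Not nullable: M, S — each has a terminal in every rule's right-hand side or depends on a non-nullable symbol.

{N}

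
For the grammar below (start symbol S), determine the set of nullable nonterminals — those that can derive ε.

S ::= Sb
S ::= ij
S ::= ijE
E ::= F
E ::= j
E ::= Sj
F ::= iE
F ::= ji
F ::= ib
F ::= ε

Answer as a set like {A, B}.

Directly nullable (have an ε-rule): {F}.
E is nullable via E -> F (every symbol on the right is already known nullable).
Not nullable: S — each has a terminal in every rule's right-hand side or depends on a non-nullable symbol.

{E, F}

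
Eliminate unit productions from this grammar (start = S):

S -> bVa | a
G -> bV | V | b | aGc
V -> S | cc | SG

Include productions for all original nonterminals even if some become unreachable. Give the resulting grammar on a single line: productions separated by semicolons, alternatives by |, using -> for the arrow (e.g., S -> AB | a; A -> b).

Unit productions: G->V, V->S.
Unit pairs (A ⇒* B via units): (G,S), (G,V), (V,S).
S: inherits non-unit rules of {S} → a | bVa.
G: inherits non-unit rules of {G, S, V} → SG | a | aGc | b | bV | bVa | cc.
V: inherits non-unit rules of {S, V} → SG | a | bVa | cc.

S -> a | bVa; G -> a | b | SG | bV | cc | aGc | bVa; V -> a | SG | cc | bVa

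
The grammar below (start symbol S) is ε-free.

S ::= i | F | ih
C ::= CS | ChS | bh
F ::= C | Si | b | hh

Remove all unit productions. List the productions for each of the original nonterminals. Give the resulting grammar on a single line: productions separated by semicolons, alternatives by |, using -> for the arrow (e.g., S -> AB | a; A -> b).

Unit productions: F->C, S->F.
Unit pairs (A ⇒* B via units): (F,C), (S,C), (S,F).
S: inherits non-unit rules of {C, F, S} → CS | ChS | Si | b | bh | hh | i | ih.
C: inherits non-unit rules of {C} → CS | ChS | bh.
F: inherits non-unit rules of {C, F} → CS | ChS | Si | b | bh | hh.

S -> b | i | CS | Si | bh | hh | ih | ChS; C -> CS | bh | ChS; F -> b | CS | Si | bh | hh | ChS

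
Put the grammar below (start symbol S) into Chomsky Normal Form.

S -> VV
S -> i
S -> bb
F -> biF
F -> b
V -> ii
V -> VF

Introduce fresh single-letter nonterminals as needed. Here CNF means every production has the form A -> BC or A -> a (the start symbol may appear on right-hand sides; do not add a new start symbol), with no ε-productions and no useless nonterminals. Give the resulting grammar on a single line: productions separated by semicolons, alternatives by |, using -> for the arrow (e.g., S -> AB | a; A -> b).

No ε-productions.
No unit productions to eliminate.
TERM: introduce A -> b, B -> i and substitute in every rule of length ≥2.
BIN: F -> ABF becomes F -> AC, C -> BF.

S -> i | AA | VV; A -> b; B -> i; C -> BF; F -> b | AC; V -> BB | VF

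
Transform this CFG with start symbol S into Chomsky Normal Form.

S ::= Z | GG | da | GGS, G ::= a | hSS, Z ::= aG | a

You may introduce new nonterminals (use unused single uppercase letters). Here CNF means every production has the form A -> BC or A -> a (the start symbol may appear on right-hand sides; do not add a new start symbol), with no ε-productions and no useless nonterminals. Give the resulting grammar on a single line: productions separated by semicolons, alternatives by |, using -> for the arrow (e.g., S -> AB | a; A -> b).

S -> a | BG | CB | GE | GG; A -> h; B -> a; C -> d; D -> SS; E -> GS; G -> a | AD

No ε-productions.
After unit-elimination: S -> a | GG | aG | da | GGS; G -> a | hSS; Z -> a | aG.
TERM: introduce B -> a, C -> d, A -> h and substitute in every rule of length ≥2.
BIN: G -> ASS becomes G -> AD, D -> SS; S -> GGS becomes S -> GE, E -> GS.
Drop unreachable/unproductive: Z.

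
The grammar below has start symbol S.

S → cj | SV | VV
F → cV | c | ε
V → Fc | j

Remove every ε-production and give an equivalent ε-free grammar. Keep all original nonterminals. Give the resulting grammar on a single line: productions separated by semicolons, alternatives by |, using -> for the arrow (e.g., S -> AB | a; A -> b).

S -> SV | VV | cj; F -> c | cV; V -> c | j | Fc

Nullable set: {F}.
Drop F -> ε.
V -> Fc: F nullable, giving Fc | c.
Unchanged (no nullable symbols): S -> SV; S -> VV; S -> cj; F -> c; F -> cV; V -> j.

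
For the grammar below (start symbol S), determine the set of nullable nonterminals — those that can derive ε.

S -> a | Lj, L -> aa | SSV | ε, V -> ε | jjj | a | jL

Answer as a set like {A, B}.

{L, V}

Directly nullable (have an ε-rule): {L, V}.
Not nullable: S — each has a terminal in every rule's right-hand side or depends on a non-nullable symbol.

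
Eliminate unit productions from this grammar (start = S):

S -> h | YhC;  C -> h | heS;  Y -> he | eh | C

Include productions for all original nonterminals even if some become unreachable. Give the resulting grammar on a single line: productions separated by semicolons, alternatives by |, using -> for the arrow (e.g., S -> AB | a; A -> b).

Unit productions: Y->C.
Unit pairs (A ⇒* B via units): (Y,C).
S: inherits non-unit rules of {S} → YhC | h.
C: inherits non-unit rules of {C} → h | heS.
Y: inherits non-unit rules of {C, Y} → eh | h | he | heS.

S -> h | YhC; C -> h | heS; Y -> h | eh | he | heS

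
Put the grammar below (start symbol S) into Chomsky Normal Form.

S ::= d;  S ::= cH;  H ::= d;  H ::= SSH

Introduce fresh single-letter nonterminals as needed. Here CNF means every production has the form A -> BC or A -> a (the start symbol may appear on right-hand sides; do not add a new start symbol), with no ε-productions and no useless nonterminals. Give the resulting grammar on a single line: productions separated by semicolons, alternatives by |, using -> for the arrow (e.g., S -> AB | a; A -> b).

No ε-productions.
No unit productions to eliminate.
TERM: introduce A -> c and substitute in every rule of length ≥2.
BIN: H -> SSH becomes H -> SB, B -> SH.

S -> d | AH; A -> c; B -> SH; H -> d | SB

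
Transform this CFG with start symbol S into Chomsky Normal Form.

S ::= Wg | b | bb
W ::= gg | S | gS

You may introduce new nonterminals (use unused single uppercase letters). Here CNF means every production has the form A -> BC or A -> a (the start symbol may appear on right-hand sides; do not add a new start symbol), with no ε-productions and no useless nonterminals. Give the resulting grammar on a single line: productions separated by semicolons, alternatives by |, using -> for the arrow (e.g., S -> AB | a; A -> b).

S -> b | BB | WA; A -> g; B -> b; W -> b | AA | AS | BB | WA

No ε-productions.
After unit-elimination: S -> b | Wg | bb; W -> b | Wg | bb | gS | gg.
TERM: introduce B -> b, A -> g and substitute in every rule of length ≥2.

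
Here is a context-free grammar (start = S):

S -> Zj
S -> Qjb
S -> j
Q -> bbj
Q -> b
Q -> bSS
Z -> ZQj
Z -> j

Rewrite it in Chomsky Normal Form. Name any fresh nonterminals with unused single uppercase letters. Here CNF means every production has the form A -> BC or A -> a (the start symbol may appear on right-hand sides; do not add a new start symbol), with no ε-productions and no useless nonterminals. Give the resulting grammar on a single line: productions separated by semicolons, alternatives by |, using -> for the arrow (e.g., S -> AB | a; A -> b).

S -> j | QE | ZB; A -> b; B -> j; C -> AB; D -> SS; E -> BA; F -> QB; Q -> b | AC | AD; Z -> j | ZF

No ε-productions.
No unit productions to eliminate.
TERM: introduce A -> b, B -> j and substitute in every rule of length ≥2.
BIN: Q -> AAB becomes Q -> AC, C -> AB; Q -> ASS becomes Q -> AD, D -> SS; S -> QBA becomes S -> QE, E -> BA; Z -> ZQB becomes Z -> ZF, F -> QB.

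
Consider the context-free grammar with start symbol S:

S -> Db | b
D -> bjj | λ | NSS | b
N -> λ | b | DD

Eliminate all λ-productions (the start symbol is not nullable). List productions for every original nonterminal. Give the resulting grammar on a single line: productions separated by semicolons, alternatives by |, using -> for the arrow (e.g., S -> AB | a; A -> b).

S -> b | Db; D -> b | SS | NSS | bjj; N -> D | b | DD

Nullable set: {D, N}.
S -> Db: D nullable, giving Db | b.
Drop D -> λ.
D -> NSS: N nullable, giving NSS | SS.
Drop N -> λ.
N -> DD: D, D nullable, giving D | DD.
Unchanged (no nullable symbols): S -> b; D -> b; D -> bjj; N -> b.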